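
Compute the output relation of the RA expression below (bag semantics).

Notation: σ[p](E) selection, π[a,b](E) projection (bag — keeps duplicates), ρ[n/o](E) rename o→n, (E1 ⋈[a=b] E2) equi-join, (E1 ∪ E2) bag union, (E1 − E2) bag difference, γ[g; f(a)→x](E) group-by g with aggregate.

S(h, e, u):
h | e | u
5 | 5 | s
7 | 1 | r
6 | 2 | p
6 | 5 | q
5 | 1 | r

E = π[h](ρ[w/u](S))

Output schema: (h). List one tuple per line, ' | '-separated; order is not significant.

Per-node cardinality:
  S → 5
  ρ[w/u](S) → 5
  π[h](ρ[w/u](S)) → 5

== RESULT ==
h
5
5
6
6
7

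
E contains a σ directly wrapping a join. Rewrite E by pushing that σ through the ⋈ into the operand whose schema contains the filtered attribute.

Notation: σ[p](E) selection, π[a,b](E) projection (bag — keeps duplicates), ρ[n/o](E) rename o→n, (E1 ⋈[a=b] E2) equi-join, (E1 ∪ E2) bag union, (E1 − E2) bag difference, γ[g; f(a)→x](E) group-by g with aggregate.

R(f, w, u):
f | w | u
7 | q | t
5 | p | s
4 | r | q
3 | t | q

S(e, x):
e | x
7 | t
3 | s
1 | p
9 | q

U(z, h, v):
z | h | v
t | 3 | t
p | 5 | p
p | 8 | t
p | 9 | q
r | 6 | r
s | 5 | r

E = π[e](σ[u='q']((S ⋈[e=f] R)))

σ filters on u, owned by the right side.
E' = π[e]((S ⋈[e=f] σ[u='q'](R)))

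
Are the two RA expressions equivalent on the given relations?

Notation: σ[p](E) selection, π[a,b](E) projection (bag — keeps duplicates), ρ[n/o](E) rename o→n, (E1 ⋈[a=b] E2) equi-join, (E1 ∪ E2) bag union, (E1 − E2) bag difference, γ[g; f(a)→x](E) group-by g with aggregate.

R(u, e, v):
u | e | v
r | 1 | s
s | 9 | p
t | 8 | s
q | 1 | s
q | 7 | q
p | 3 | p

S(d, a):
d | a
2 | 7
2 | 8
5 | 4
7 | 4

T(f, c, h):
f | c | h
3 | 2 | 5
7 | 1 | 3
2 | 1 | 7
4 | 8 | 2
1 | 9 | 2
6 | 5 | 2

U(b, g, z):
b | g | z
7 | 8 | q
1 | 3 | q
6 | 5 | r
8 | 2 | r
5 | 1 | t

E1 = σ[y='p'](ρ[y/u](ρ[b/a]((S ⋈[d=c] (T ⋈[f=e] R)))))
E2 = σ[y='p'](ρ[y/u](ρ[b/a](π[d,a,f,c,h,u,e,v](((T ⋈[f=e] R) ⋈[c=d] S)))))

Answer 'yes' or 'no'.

E1 per-node cardinality:
  S → 4
  T → 6
  R → 6
  (T ⋈[f=e] R) → 4
  (S ⋈[d=c] (T ⋈[f=e] R)) → 2
  ρ[b/a]((S ⋈[d=c] (T ⋈[f=e] R))) → 2
  ρ[y/u](ρ[b/a]((S ⋈[d=c] (T ⋈[f=e] R)))) → 2
  σ[y='p'](ρ[y/u](ρ[b/a]((S ⋈[d=c] (T ⋈[f=e] R))))) → 2
E2 per-node cardinality:
  T → 6
  R → 6
  (T ⋈[f=e] R) → 4
  S → 4
  ((T ⋈[f=e] R) ⋈[c=d] S) → 2
  π[d,a,f,c,h,u,e,v](((T ⋈[f=e] R) ⋈[c=d] S)) → 2
  ρ[b/a](π[d,a,f,c,h,u,e,v](((T ⋈[f=e] R) ⋈[c=d] S))) → 2
  ρ[y/u](ρ[b/a](π[d,a,f,c,h,u,e,v](((T ⋈[f=e] R) ⋈[c=d] S)))) → 2
  σ[y='p'](ρ[y/u](ρ[b/a](π[d,a,f,c,h,u,e,v](((T ⋈[f=e] R) ⋈[c=d] S))))) → 2

E1 and E2 produce the same multiset:
d | b | f | c | h | y | e | v
2 | 7 | 3 | 2 | 5 | p | 3 | p
2 | 8 | 3 | 2 | 5 | p | 3 | p

yes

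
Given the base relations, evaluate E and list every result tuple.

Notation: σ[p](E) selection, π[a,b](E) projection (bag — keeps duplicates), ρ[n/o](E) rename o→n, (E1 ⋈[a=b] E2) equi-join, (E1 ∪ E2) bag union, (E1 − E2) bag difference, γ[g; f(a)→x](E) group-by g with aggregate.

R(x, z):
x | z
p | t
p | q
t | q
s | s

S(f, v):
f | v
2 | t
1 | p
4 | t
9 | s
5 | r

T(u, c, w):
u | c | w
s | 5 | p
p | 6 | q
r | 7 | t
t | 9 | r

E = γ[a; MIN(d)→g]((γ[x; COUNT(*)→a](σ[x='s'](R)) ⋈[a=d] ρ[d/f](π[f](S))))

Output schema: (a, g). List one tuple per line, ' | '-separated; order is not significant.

Stepwise |·|:
  R → 4
  σ[x='s'](R) → 1
  γ[x; COUNT(*)→a](σ[x='s'](R)) → 1
  S → 5
  π[f](S) → 5
  ρ[d/f](π[f](S)) → 5
  (γ[x; COUNT(*)→a](σ[x='s'](R)) ⋈[a=d] ρ[d/f](π[f](S))) → 1
  γ[a; MIN(d)→g]((γ[x; COUNT(*)→a](σ[x='s'](R)) ⋈[a=d] ρ[d/f](π[f](S)))) → 1

== RESULT ==
a | g
1 | 1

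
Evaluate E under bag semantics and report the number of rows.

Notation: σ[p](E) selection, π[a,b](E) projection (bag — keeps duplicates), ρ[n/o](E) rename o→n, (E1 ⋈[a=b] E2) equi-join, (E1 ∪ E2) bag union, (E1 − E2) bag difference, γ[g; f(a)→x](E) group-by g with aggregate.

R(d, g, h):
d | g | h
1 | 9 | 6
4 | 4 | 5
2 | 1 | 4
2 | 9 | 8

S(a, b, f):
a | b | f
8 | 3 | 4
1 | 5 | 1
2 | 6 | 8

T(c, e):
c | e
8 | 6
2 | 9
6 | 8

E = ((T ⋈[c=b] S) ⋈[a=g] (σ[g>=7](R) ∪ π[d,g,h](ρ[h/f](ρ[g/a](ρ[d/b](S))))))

Per-node cardinality:
  T → 3
  S → 3
  (T ⋈[c=b] S) → 1
  R → 4
  σ[g>=7](R) → 2
  S → 3
  ρ[d/b](S) → 3
  ρ[g/a](ρ[d/b](S)) → 3
  ρ[h/f](ρ[g/a](ρ[d/b](S))) → 3
  π[d,g,h](ρ[h/f](ρ[g/a](ρ[d/b](S)))) → 3
  (σ[g>=7](R) ∪ π[d,g,h](ρ[h/f](ρ[g/a](ρ[d/b](S))))) → 5
  ((T ⋈[c=b] S) ⋈[a=g] (σ[g>=7](R) ∪ π[d,g,h](ρ[h/f](ρ[g/a](ρ[d/b](S)))))) → 1

|E| = 1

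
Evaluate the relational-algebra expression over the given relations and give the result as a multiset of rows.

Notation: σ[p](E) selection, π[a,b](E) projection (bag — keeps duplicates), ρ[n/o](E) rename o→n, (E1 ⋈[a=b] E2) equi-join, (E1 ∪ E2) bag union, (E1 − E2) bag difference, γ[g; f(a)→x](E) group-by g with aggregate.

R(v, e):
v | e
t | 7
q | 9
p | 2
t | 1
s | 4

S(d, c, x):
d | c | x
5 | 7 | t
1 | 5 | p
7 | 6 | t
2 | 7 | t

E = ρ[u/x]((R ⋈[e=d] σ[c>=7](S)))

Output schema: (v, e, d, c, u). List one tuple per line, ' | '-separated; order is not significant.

Per-node cardinality:
  R → 5
  S → 4
  σ[c>=7](S) → 2
  (R ⋈[e=d] σ[c>=7](S)) → 1
  ρ[u/x]((R ⋈[e=d] σ[c>=7](S))) → 1

== RESULT ==
v | e | d | c | u
p | 2 | 2 | 7 | t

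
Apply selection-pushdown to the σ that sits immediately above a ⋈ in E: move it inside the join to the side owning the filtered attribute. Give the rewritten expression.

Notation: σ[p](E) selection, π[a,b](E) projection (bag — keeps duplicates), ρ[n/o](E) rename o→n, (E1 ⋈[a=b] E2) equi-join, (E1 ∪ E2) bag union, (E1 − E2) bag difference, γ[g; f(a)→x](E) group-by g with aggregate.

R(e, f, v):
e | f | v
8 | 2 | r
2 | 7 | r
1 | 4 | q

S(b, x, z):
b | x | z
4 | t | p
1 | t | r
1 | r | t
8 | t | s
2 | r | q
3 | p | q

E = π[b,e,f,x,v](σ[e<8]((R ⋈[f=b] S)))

σ filters on e, owned by the left side.
E' = π[b,e,f,x,v]((σ[e<8](R) ⋈[f=b] S))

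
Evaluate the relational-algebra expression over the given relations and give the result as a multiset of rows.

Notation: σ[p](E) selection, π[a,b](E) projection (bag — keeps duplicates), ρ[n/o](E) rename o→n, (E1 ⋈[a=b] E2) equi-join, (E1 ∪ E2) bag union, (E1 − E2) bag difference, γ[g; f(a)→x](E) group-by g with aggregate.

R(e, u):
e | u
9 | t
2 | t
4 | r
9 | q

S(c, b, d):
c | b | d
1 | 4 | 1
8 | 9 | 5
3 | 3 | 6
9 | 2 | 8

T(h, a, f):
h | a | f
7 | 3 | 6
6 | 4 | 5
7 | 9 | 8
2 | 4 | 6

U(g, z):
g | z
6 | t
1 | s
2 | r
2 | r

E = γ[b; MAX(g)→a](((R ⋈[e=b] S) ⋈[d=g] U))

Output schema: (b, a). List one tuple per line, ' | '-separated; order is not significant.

Per-node cardinality:
  R → 4
  S → 4
  (R ⋈[e=b] S) → 4
  U → 4
  ((R ⋈[e=b] S) ⋈[d=g] U) → 1
  γ[b; MAX(g)→a](((R ⋈[e=b] S) ⋈[d=g] U)) → 1

== RESULT ==
b | a
4 | 1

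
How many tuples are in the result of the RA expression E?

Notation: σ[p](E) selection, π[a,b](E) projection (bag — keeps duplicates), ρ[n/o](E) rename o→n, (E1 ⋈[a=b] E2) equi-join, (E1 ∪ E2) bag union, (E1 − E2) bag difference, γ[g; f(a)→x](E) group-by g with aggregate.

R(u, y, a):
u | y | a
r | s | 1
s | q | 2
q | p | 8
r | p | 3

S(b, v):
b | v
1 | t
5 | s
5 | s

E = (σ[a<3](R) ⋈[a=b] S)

Per-node cardinality:
  R → 4
  σ[a<3](R) → 2
  S → 3
  (σ[a<3](R) ⋈[a=b] S) → 1

|E| = 1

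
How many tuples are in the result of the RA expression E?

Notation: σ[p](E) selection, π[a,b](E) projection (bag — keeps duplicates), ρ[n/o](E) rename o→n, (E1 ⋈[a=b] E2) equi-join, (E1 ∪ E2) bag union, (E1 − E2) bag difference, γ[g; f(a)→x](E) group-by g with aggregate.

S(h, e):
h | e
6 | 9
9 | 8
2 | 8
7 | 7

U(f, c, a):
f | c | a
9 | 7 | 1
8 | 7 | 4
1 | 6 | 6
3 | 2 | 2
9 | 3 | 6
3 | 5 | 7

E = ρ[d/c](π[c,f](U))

Stepwise |·|:
  U → 6
  π[c,f](U) → 6
  ρ[d/c](π[c,f](U)) → 6

|E| = 6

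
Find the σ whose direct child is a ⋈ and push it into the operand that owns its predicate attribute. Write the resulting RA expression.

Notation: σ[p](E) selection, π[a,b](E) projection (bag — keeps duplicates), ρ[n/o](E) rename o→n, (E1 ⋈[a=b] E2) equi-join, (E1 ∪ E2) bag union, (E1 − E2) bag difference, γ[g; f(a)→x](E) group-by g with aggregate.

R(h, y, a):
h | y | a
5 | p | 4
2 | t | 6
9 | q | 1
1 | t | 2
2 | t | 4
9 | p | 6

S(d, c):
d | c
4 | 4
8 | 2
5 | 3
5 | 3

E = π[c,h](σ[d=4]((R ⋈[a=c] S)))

σ filters on d, owned by the right side.
E' = π[c,h]((R ⋈[a=c] σ[d=4](S)))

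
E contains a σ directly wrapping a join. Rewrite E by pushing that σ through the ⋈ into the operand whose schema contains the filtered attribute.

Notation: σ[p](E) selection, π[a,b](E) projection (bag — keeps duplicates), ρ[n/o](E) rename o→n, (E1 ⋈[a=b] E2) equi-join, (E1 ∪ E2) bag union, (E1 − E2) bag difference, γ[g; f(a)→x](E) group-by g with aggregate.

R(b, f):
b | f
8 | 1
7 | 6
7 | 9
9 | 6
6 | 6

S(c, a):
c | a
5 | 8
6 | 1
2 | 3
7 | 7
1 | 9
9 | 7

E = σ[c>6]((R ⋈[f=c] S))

σ filters on c, owned by the right side.
E' = (R ⋈[f=c] σ[c>6](S))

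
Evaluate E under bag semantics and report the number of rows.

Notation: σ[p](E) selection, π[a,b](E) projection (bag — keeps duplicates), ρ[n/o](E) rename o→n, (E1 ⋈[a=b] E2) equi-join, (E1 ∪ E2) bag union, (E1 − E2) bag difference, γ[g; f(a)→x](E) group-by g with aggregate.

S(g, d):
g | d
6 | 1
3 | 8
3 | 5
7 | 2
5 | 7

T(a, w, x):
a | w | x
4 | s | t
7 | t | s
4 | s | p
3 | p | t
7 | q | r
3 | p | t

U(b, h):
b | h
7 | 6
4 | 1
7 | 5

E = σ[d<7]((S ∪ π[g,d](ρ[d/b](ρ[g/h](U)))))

Per-node cardinality:
  S → 5
  U → 3
  ρ[g/h](U) → 3
  ρ[d/b](ρ[g/h](U)) → 3
  π[g,d](ρ[d/b](ρ[g/h](U))) → 3
  (S ∪ π[g,d](ρ[d/b](ρ[g/h](U)))) → 8
  σ[d<7]((S ∪ π[g,d](ρ[d/b](ρ[g/h](U))))) → 4

|E| = 4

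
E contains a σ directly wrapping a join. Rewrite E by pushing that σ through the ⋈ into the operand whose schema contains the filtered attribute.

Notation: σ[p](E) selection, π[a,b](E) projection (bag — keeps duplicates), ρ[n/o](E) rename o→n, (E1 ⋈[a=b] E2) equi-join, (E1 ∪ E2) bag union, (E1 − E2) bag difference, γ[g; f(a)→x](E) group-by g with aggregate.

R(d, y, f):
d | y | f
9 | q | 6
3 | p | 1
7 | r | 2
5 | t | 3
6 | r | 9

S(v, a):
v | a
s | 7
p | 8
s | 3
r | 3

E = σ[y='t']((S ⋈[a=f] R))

σ filters on y, owned by the right side.
E' = (S ⋈[a=f] σ[y='t'](R))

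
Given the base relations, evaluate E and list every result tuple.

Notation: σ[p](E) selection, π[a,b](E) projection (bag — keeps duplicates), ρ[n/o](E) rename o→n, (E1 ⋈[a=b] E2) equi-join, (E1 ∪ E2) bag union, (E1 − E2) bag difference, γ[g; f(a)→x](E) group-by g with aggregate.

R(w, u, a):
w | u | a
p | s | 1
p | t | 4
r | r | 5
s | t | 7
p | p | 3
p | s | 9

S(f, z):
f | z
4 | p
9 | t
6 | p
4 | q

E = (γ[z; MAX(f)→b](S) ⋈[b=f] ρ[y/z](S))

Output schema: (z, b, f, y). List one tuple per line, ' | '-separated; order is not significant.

Stepwise |·|:
  S → 4
  γ[z; MAX(f)→b](S) → 3
  S → 4
  ρ[y/z](S) → 4
  (γ[z; MAX(f)→b](S) ⋈[b=f] ρ[y/z](S)) → 4

== RESULT ==
z | b | f | y
p | 6 | 6 | p
q | 4 | 4 | p
q | 4 | 4 | q
t | 9 | 9 | t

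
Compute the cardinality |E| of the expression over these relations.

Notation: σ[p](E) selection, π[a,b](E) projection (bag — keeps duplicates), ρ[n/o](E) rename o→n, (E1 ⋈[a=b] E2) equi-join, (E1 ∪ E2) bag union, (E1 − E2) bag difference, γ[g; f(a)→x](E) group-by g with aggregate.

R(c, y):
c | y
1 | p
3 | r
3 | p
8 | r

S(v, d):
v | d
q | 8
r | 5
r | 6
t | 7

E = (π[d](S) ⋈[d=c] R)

Per-node cardinality:
  S → 4
  π[d](S) → 4
  R → 4
  (π[d](S) ⋈[d=c] R) → 1

|E| = 1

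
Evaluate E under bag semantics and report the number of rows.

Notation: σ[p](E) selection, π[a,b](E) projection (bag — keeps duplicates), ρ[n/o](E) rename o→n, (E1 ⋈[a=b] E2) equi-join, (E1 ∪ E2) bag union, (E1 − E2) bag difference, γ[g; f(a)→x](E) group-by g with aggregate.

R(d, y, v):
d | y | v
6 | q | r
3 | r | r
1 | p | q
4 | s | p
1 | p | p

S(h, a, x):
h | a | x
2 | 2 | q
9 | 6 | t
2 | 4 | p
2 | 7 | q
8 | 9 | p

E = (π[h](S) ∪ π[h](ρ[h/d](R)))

Per-node cardinality:
  S → 5
  π[h](S) → 5
  R → 5
  ρ[h/d](R) → 5
  π[h](ρ[h/d](R)) → 5
  (π[h](S) ∪ π[h](ρ[h/d](R))) → 10

|E| = 10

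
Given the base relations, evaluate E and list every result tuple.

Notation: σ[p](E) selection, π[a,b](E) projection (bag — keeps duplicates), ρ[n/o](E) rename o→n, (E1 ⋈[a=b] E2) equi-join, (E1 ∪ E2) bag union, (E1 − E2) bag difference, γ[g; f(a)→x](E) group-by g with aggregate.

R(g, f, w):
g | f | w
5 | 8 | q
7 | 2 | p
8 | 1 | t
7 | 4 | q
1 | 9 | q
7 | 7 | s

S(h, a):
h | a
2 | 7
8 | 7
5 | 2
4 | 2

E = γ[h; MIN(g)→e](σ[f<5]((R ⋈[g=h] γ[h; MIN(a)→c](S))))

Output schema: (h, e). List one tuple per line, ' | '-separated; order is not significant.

Per-node cardinality:
  R → 6
  S → 4
  γ[h; MIN(a)→c](S) → 4
  (R ⋈[g=h] γ[h; MIN(a)→c](S)) → 2
  σ[f<5]((R ⋈[g=h] γ[h; MIN(a)→c](S))) → 1
  γ[h; MIN(g)→e](σ[f<5]((R ⋈[g=h] γ[h; MIN(a)→c](S)))) → 1

== RESULT ==
h | e
8 | 8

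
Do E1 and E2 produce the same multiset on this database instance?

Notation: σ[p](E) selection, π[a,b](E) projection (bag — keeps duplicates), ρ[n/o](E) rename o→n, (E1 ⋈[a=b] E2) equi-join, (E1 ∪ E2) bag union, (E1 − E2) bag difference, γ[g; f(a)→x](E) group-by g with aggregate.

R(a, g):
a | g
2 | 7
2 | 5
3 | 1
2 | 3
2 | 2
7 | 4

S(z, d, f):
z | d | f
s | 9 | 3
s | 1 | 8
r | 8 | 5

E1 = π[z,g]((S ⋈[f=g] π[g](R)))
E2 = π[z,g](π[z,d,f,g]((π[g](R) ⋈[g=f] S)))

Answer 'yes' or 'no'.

E1 row counts bottom-up:
  S → 3
  R → 6
  π[g](R) → 6
  (S ⋈[f=g] π[g](R)) → 2
  π[z,g]((S ⋈[f=g] π[g](R))) → 2
E2 row counts bottom-up:
  R → 6
  π[g](R) → 6
  S → 3
  (π[g](R) ⋈[g=f] S) → 2
  π[z,d,f,g]((π[g](R) ⋈[g=f] S)) → 2
  π[z,g](π[z,d,f,g]((π[g](R) ⋈[g=f] S))) → 2

E1 and E2 produce the same multiset:
z | g
r | 5
s | 3

yes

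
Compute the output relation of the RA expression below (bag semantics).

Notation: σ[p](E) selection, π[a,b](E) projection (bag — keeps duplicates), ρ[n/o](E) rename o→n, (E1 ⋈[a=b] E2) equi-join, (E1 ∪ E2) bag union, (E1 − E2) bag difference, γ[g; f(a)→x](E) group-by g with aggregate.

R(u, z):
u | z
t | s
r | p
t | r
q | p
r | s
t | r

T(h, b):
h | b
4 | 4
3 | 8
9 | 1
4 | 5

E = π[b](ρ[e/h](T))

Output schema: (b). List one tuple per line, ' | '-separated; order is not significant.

Per-node cardinality:
  T → 4
  ρ[e/h](T) → 4
  π[b](ρ[e/h](T)) → 4

== RESULT ==
b
1
4
5
8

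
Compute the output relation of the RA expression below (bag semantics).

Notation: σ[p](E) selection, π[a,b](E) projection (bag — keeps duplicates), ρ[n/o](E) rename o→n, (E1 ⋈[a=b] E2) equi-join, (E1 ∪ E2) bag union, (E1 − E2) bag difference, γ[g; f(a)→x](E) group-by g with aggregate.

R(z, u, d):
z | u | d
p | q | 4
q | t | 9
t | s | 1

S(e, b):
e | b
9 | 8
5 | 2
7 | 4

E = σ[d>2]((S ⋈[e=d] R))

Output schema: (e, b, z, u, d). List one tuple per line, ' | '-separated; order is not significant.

Row counts bottom-up:
  S → 3
  R → 3
  (S ⋈[e=d] R) → 1
  σ[d>2]((S ⋈[e=d] R)) → 1

== RESULT ==
e | b | z | u | d
9 | 8 | q | t | 9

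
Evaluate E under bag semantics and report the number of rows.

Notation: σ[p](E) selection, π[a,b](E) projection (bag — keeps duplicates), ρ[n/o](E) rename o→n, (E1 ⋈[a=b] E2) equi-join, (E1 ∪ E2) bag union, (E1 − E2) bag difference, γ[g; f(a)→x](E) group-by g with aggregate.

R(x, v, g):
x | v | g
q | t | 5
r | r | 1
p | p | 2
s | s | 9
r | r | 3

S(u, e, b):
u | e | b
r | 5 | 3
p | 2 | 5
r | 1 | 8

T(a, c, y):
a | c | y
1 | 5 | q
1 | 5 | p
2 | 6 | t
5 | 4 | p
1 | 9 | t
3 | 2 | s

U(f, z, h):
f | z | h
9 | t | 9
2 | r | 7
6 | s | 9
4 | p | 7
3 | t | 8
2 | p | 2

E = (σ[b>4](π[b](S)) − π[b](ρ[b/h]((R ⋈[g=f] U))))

Per-node cardinality:
  S → 3
  π[b](S) → 3
  σ[b>4](π[b](S)) → 2
  R → 5
  U → 6
  (R ⋈[g=f] U) → 4
  ρ[b/h]((R ⋈[g=f] U)) → 4
  π[b](ρ[b/h]((R ⋈[g=f] U))) → 4
  (σ[b>4](π[b](S)) − π[b](ρ[b/h]((R ⋈[g=f] U)))) → 1

|E| = 1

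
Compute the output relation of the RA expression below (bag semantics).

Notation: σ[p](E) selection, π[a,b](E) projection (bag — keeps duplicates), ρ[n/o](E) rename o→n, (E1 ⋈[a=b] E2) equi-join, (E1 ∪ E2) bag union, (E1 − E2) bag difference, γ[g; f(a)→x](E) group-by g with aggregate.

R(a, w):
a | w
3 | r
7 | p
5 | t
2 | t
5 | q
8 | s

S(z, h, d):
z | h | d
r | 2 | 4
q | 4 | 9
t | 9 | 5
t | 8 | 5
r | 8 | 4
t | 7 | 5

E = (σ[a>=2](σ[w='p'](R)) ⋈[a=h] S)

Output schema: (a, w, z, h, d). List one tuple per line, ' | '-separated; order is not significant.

Subexpression sizes:
  R → 6
  σ[w='p'](R) → 1
  σ[a>=2](σ[w='p'](R)) → 1
  S → 6
  (σ[a>=2](σ[w='p'](R)) ⋈[a=h] S) → 1

== RESULT ==
a | w | z | h | d
7 | p | t | 7 | 5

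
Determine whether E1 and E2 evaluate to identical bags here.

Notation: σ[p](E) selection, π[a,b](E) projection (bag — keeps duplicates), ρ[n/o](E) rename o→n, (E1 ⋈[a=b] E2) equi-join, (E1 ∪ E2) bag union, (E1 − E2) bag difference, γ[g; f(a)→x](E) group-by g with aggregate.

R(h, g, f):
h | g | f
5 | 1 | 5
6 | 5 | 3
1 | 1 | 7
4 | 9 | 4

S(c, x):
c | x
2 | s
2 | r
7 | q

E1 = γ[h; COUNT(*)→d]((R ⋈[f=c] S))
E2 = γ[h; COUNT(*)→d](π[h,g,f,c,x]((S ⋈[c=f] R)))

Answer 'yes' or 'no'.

E1 subexpression sizes:
  R → 4
  S → 3
  (R ⋈[f=c] S) → 1
  γ[h; COUNT(*)→d]((R ⋈[f=c] S)) → 1
E2 subexpression sizes:
  S → 3
  R → 4
  (S ⋈[c=f] R) → 1
  π[h,g,f,c,x]((S ⋈[c=f] R)) → 1
  γ[h; COUNT(*)→d](π[h,g,f,c,x]((S ⋈[c=f] R))) → 1

E1 and E2 produce the same multiset:
h | d
1 | 1

yes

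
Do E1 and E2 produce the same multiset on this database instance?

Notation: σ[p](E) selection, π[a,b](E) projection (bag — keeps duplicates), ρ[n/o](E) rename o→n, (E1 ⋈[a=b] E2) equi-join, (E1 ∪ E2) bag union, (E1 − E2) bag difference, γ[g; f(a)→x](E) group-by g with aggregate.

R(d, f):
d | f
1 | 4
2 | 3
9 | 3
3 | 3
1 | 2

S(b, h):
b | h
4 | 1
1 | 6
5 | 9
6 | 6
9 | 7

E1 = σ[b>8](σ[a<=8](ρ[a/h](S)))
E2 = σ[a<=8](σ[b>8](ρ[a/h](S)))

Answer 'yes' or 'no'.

E1 stepwise |·|:
  S → 5
  ρ[a/h](S) → 5
  σ[a<=8](ρ[a/h](S)) → 4
  σ[b>8](σ[a<=8](ρ[a/h](S))) → 1
E2 stepwise |·|:
  S → 5
  ρ[a/h](S) → 5
  σ[b>8](ρ[a/h](S)) → 1
  σ[a<=8](σ[b>8](ρ[a/h](S))) → 1

E1 and E2 produce the same multiset:
b | a
9 | 7

yes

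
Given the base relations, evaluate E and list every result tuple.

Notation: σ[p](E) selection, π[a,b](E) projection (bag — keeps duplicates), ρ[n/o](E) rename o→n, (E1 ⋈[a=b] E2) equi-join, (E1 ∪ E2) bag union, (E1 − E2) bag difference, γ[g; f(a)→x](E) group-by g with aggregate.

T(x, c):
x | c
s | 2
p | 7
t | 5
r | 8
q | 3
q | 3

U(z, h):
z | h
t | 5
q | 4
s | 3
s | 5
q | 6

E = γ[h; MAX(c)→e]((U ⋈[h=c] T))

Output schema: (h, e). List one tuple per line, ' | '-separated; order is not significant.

Subexpression sizes:
  U → 5
  T → 6
  (U ⋈[h=c] T) → 4
  γ[h; MAX(c)→e]((U ⋈[h=c] T)) → 2

== RESULT ==
h | e
3 | 3
5 | 5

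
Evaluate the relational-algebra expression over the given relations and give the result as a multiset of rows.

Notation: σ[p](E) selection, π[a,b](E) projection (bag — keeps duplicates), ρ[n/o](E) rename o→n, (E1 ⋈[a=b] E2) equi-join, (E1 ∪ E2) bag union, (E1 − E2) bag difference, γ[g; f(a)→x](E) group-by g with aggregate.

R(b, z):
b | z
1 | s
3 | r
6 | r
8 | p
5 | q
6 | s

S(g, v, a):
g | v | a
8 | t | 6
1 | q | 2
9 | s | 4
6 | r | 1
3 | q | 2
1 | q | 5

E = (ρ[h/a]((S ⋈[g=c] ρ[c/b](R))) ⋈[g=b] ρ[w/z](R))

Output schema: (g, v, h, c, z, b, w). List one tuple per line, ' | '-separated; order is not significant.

Row counts bottom-up:
  S → 6
  R → 6
  ρ[c/b](R) → 6
  (S ⋈[g=c] ρ[c/b](R)) → 6
  ρ[h/a]((S ⋈[g=c] ρ[c/b](R))) → 6
  R → 6
  ρ[w/z](R) → 6
  (ρ[h/a]((S ⋈[g=c] ρ[c/b](R))) ⋈[g=b] ρ[w/z](R)) → 8

== RESULT ==
g | v | h | c | z | b | w
1 | q | 2 | 1 | s | 1 | s
1 | q | 5 | 1 | s | 1 | s
3 | q | 2 | 3 | r | 3 | r
6 | r | 1 | 6 | r | 6 | r
6 | r | 1 | 6 | r | 6 | s
6 | r | 1 | 6 | s | 6 | r
6 | r | 1 | 6 | s | 6 | s
8 | t | 6 | 8 | p | 8 | p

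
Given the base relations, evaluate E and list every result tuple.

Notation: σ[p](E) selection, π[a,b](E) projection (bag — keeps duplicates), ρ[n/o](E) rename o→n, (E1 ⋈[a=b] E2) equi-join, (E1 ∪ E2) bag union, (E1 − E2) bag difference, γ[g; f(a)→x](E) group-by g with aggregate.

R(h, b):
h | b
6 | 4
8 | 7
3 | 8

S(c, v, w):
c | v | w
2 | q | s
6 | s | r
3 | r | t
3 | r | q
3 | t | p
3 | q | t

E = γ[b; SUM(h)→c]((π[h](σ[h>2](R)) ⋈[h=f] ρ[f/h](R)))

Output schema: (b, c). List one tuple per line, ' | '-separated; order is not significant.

Row counts bottom-up:
  R → 3
  σ[h>2](R) → 3
  π[h](σ[h>2](R)) → 3
  R → 3
  ρ[f/h](R) → 3
  (π[h](σ[h>2](R)) ⋈[h=f] ρ[f/h](R)) → 3
  γ[b; SUM(h)→c]((π[h](σ[h>2](R)) ⋈[h=f] ρ[f/h](R))) → 3

== RESULT ==
b | c
4 | 6
7 | 8
8 | 3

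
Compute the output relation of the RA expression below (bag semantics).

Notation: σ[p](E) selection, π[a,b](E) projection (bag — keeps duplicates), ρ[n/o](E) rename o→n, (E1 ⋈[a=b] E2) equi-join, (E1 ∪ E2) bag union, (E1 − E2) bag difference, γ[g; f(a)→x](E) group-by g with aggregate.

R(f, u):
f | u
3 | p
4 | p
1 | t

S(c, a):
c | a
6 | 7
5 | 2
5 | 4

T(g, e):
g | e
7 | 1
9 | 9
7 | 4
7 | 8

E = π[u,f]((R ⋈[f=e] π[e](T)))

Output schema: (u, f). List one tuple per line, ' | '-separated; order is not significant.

Subexpression sizes:
  R → 3
  T → 4
  π[e](T) → 4
  (R ⋈[f=e] π[e](T)) → 2
  π[u,f]((R ⋈[f=e] π[e](T))) → 2

== RESULT ==
u | f
p | 4
t | 1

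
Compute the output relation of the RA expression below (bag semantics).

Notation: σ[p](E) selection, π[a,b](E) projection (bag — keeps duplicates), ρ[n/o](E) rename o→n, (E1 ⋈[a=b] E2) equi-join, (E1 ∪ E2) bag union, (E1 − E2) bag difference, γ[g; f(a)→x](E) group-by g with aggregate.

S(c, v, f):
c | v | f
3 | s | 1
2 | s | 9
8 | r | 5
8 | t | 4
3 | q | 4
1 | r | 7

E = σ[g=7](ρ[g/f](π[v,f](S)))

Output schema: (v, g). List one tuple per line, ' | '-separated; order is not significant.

Row counts bottom-up:
  S → 6
  π[v,f](S) → 6
  ρ[g/f](π[v,f](S)) → 6
  σ[g=7](ρ[g/f](π[v,f](S))) → 1

== RESULT ==
v | g
r | 7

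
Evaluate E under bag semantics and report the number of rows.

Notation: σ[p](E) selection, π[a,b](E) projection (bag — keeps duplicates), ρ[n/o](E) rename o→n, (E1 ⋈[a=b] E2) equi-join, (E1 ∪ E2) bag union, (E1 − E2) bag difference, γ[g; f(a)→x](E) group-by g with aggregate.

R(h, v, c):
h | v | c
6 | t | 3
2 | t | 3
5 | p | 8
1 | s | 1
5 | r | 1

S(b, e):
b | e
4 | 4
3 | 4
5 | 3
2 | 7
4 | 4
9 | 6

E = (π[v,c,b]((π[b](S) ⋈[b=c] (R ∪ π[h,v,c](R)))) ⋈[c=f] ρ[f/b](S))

Subexpression sizes:
  S → 6
  π[b](S) → 6
  R → 5
  R → 5
  π[h,v,c](R) → 5
  (R ∪ π[h,v,c](R)) → 10
  (π[b](S) ⋈[b=c] (R ∪ π[h,v,c](R))) → 4
  π[v,c,b]((π[b](S) ⋈[b=c] (R ∪ π[h,v,c](R)))) → 4
  S → 6
  ρ[f/b](S) → 6
  (π[v,c,b]((π[b](S) ⋈[b=c] (R ∪ π[h,v,c](R)))) ⋈[c=f] ρ[f/b](S)) → 4

|E| = 4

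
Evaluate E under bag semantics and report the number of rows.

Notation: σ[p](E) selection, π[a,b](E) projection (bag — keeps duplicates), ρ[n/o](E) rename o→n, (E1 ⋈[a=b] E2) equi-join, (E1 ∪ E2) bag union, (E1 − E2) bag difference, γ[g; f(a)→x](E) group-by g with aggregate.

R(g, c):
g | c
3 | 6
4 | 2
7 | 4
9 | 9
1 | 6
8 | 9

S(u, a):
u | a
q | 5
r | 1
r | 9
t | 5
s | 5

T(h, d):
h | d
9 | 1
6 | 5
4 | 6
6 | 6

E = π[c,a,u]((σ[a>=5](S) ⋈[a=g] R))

Per-node cardinality:
  S → 5
  σ[a>=5](S) → 4
  R → 6
  (σ[a>=5](S) ⋈[a=g] R) → 1
  π[c,a,u]((σ[a>=5](S) ⋈[a=g] R)) → 1

|E| = 1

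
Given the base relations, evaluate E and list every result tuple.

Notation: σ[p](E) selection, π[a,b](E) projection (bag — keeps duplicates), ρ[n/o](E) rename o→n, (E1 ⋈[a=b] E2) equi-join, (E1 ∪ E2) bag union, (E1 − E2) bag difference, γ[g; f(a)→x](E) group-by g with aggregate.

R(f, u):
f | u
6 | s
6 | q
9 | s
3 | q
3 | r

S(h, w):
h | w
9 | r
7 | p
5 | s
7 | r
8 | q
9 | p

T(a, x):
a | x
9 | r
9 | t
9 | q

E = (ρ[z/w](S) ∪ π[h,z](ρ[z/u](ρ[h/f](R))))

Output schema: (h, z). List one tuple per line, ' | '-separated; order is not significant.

Per-node cardinality:
  S → 6
  ρ[z/w](S) → 6
  R → 5
  ρ[h/f](R) → 5
  ρ[z/u](ρ[h/f](R)) → 5
  π[h,z](ρ[z/u](ρ[h/f](R))) → 5
  (ρ[z/w](S) ∪ π[h,z](ρ[z/u](ρ[h/f](R)))) → 11

== RESULT ==
h | z
3 | q
3 | r
5 | s
6 | q
6 | s
7 | p
7 | r
8 | q
9 | p
9 | r
9 | s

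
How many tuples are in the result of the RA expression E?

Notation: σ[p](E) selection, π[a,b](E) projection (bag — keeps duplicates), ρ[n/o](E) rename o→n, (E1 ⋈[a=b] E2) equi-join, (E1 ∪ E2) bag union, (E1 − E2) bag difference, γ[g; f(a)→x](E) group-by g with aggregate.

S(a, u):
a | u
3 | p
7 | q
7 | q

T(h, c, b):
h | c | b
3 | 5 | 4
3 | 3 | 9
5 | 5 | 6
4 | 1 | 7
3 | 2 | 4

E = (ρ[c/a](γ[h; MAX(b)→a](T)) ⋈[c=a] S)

Subexpression sizes:
  T → 5
  γ[h; MAX(b)→a](T) → 3
  ρ[c/a](γ[h; MAX(b)→a](T)) → 3
  S → 3
  (ρ[c/a](γ[h; MAX(b)→a](T)) ⋈[c=a] S) → 2

|E| = 2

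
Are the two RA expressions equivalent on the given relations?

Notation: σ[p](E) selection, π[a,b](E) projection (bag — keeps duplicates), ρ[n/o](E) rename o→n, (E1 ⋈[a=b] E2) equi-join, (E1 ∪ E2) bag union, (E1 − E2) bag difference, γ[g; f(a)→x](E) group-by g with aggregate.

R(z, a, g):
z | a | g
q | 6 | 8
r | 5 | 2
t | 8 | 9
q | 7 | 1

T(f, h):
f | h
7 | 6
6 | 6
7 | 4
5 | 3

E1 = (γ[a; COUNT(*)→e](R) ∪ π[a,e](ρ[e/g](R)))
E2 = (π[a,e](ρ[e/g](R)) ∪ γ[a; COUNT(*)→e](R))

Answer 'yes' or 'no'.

E1 subexpression sizes:
  R → 4
  γ[a; COUNT(*)→e](R) → 4
  R → 4
  ρ[e/g](R) → 4
  π[a,e](ρ[e/g](R)) → 4
  (γ[a; COUNT(*)→e](R) ∪ π[a,e](ρ[e/g](R))) → 8
E2 subexpression sizes:
  R → 4
  ρ[e/g](R) → 4
  π[a,e](ρ[e/g](R)) → 4
  R → 4
  γ[a; COUNT(*)→e](R) → 4
  (π[a,e](ρ[e/g](R)) ∪ γ[a; COUNT(*)→e](R)) → 8

E1 and E2 produce the same multiset:
a | e
5 | 1
5 | 2
6 | 1
6 | 8
7 | 1
7 | 1
8 | 1
8 | 9

yes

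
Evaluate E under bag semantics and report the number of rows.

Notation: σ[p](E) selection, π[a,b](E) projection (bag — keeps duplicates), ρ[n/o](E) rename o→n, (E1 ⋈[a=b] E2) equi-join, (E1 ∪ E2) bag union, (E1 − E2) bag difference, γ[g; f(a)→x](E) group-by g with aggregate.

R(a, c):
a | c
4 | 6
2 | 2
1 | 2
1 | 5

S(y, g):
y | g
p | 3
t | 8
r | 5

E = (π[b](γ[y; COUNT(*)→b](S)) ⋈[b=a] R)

Row counts bottom-up:
  S → 3
  γ[y; COUNT(*)→b](S) → 3
  π[b](γ[y; COUNT(*)→b](S)) → 3
  R → 4
  (π[b](γ[y; COUNT(*)→b](S)) ⋈[b=a] R) → 6

|E| = 6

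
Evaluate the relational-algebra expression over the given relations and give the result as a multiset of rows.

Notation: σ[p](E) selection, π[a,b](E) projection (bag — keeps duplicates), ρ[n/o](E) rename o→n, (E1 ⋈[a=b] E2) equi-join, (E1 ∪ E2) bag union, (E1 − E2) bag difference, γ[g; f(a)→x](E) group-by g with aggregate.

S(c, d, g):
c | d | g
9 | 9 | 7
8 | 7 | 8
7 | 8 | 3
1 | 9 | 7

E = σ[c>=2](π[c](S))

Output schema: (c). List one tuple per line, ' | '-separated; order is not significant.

Per-node cardinality:
  S → 4
  π[c](S) → 4
  σ[c>=2](π[c](S)) → 3

== RESULT ==
c
7
8
9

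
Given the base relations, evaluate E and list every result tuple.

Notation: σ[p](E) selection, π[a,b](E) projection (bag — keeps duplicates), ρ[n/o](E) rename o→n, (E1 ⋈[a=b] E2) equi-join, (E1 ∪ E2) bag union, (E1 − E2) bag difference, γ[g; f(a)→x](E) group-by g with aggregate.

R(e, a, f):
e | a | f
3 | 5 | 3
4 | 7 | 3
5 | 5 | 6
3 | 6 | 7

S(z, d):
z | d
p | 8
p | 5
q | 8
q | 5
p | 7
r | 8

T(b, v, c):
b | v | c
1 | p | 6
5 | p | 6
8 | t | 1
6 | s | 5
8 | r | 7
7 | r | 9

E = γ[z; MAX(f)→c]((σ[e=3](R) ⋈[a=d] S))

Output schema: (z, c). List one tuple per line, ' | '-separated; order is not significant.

Subexpression sizes:
  R → 4
  σ[e=3](R) → 2
  S → 6
  (σ[e=3](R) ⋈[a=d] S) → 2
  γ[z; MAX(f)→c]((σ[e=3](R) ⋈[a=d] S)) → 2

== RESULT ==
z | c
p | 3
q | 3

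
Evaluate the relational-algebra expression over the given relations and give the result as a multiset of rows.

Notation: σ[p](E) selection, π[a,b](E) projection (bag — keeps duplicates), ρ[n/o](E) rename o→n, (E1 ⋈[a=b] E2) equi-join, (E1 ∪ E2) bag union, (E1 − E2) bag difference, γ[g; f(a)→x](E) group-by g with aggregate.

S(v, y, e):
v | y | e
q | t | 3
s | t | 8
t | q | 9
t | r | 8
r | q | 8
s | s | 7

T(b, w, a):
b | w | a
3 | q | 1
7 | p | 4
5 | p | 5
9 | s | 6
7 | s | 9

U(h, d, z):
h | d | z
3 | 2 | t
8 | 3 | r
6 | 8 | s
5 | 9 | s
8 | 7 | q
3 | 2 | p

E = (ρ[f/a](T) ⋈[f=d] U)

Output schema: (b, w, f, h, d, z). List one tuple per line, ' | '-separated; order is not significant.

Stepwise |·|:
  T → 5
  ρ[f/a](T) → 5
  U → 6
  (ρ[f/a](T) ⋈[f=d] U) → 1

== RESULT ==
b | w | f | h | d | z
7 | s | 9 | 5 | 9 | s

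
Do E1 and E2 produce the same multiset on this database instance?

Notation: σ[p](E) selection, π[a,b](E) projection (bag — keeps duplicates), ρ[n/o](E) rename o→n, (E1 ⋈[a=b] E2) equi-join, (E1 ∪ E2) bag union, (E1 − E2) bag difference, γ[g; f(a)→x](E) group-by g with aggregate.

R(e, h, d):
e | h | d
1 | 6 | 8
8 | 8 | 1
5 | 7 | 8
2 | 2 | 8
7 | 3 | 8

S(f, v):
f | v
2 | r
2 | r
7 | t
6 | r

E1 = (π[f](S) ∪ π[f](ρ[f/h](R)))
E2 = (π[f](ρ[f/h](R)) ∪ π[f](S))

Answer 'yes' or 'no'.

E1 subexpression sizes:
  S → 4
  π[f](S) → 4
  R → 5
  ρ[f/h](R) → 5
  π[f](ρ[f/h](R)) → 5
  (π[f](S) ∪ π[f](ρ[f/h](R))) → 9
E2 subexpression sizes:
  R → 5
  ρ[f/h](R) → 5
  π[f](ρ[f/h](R)) → 5
  S → 4
  π[f](S) → 4
  (π[f](ρ[f/h](R)) ∪ π[f](S)) → 9

E1 and E2 produce the same multiset:
f
2
2
2
3
6
6
7
7
8

yes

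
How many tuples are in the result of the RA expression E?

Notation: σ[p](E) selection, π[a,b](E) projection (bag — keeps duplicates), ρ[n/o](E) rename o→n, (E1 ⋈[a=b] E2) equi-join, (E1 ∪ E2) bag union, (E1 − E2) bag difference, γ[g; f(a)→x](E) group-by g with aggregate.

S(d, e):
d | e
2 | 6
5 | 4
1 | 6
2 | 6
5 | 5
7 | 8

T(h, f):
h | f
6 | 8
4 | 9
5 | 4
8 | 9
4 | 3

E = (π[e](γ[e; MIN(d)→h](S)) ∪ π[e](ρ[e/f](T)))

Stepwise |·|:
  S → 6
  γ[e; MIN(d)→h](S) → 4
  π[e](γ[e; MIN(d)→h](S)) → 4
  T → 5
  ρ[e/f](T) → 5
  π[e](ρ[e/f](T)) → 5
  (π[e](γ[e; MIN(d)→h](S)) ∪ π[e](ρ[e/f](T))) → 9

|E| = 9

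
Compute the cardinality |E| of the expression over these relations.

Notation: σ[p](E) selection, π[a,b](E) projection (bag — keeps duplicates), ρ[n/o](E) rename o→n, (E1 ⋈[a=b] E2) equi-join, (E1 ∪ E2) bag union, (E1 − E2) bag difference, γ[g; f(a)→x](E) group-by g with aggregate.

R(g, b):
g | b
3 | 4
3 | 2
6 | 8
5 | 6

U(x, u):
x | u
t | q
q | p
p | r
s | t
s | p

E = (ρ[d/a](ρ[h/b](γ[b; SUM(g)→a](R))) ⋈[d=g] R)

Row counts bottom-up:
  R → 4
  γ[b; SUM(g)→a](R) → 4
  ρ[h/b](γ[b; SUM(g)→a](R)) → 4
  ρ[d/a](ρ[h/b](γ[b; SUM(g)→a](R))) → 4
  R → 4
  (ρ[d/a](ρ[h/b](γ[b; SUM(g)→a](R))) ⋈[d=g] R) → 6

|E| = 6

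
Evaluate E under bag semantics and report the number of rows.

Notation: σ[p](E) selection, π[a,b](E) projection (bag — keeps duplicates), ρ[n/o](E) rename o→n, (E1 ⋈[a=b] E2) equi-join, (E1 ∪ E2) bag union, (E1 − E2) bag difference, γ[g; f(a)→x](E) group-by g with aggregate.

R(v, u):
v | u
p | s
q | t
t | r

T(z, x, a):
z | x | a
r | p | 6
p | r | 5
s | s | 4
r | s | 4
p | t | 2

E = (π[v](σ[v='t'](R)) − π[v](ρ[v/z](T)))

Subexpression sizes:
  R → 3
  σ[v='t'](R) → 1
  π[v](σ[v='t'](R)) → 1
  T → 5
  ρ[v/z](T) → 5
  π[v](ρ[v/z](T)) → 5
  (π[v](σ[v='t'](R)) − π[v](ρ[v/z](T))) → 1

|E| = 1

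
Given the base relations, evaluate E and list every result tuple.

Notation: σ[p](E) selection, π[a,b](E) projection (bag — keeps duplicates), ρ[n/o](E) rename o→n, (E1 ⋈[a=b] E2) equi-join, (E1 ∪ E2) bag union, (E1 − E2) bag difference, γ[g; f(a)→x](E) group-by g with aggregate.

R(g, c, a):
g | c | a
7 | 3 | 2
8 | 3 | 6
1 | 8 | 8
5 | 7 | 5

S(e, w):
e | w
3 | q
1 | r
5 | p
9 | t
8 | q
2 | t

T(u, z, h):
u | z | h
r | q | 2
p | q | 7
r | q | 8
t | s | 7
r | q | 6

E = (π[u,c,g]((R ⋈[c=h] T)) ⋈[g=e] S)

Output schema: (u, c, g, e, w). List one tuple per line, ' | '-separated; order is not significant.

Subexpression sizes:
  R → 4
  T → 5
  (R ⋈[c=h] T) → 3
  π[u,c,g]((R ⋈[c=h] T)) → 3
  S → 6
  (π[u,c,g]((R ⋈[c=h] T)) ⋈[g=e] S) → 3

== RESULT ==
u | c | g | e | w
p | 7 | 5 | 5 | p
r | 8 | 1 | 1 | r
t | 7 | 5 | 5 | p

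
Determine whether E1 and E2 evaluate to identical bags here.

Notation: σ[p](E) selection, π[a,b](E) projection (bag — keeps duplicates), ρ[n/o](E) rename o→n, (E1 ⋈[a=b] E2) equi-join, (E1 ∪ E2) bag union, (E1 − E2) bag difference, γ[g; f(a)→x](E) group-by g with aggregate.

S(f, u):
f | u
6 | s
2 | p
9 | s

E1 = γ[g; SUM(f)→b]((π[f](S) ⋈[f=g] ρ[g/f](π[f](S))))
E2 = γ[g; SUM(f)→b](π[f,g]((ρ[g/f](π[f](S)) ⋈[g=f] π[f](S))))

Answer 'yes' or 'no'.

E1 per-node cardinality:
  S → 3
  π[f](S) → 3
  S → 3
  π[f](S) → 3
  ρ[g/f](π[f](S)) → 3
  (π[f](S) ⋈[f=g] ρ[g/f](π[f](S))) → 3
  γ[g; SUM(f)→b]((π[f](S) ⋈[f=g] ρ[g/f](π[f](S)))) → 3
E2 per-node cardinality:
  S → 3
  π[f](S) → 3
  ρ[g/f](π[f](S)) → 3
  S → 3
  π[f](S) → 3
  (ρ[g/f](π[f](S)) ⋈[g=f] π[f](S)) → 3
  π[f,g]((ρ[g/f](π[f](S)) ⋈[g=f] π[f](S))) → 3
  γ[g; SUM(f)→b](π[f,g]((ρ[g/f](π[f](S)) ⋈[g=f] π[f](S)))) → 3

E1 and E2 produce the same multiset:
g | b
2 | 2
6 | 6
9 | 9

yes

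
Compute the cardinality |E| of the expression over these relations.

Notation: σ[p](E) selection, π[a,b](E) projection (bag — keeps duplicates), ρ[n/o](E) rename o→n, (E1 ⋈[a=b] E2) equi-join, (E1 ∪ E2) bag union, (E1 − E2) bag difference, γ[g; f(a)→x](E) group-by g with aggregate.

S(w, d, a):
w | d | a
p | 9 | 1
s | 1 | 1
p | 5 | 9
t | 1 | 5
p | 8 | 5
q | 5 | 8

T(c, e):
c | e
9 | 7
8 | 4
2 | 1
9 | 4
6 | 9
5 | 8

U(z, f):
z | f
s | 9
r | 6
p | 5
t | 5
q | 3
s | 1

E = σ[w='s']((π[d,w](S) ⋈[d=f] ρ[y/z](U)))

Subexpression sizes:
  S → 6
  π[d,w](S) → 6
  U → 6
  ρ[y/z](U) → 6
  (π[d,w](S) ⋈[d=f] ρ[y/z](U)) → 7
  σ[w='s']((π[d,w](S) ⋈[d=f] ρ[y/z](U))) → 1

|E| = 1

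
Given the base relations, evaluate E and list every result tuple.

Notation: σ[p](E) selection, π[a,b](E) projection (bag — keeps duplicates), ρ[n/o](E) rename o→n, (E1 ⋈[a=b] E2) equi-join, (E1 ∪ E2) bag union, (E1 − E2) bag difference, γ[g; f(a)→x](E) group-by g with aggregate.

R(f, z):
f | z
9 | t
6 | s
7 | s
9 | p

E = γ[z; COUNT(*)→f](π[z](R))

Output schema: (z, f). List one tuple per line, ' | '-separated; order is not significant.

Per-node cardinality:
  R → 4
  π[z](R) → 4
  γ[z; COUNT(*)→f](π[z](R)) → 3

== RESULT ==
z | f
p | 1
s | 2
t | 1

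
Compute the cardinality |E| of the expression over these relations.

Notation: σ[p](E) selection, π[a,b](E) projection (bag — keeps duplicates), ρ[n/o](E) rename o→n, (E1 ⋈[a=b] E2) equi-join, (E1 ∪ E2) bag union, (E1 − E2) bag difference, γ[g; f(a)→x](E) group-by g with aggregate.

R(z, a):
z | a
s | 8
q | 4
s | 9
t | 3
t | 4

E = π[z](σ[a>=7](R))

Stepwise |·|:
  R → 5
  σ[a>=7](R) → 2
  π[z](σ[a>=7](R)) → 2

|E| = 2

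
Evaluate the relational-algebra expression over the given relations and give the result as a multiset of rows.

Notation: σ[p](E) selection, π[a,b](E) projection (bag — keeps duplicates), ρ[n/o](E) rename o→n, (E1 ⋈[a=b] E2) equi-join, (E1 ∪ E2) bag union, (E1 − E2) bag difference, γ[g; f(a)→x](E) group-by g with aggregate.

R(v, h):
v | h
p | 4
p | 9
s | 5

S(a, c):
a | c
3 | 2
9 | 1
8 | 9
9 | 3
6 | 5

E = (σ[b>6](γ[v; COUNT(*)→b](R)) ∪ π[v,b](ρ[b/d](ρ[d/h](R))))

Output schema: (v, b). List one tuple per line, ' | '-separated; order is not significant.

Row counts bottom-up:
  R → 3
  γ[v; COUNT(*)→b](R) → 2
  σ[b>6](γ[v; COUNT(*)→b](R)) → 0
  R → 3
  ρ[d/h](R) → 3
  ρ[b/d](ρ[d/h](R)) → 3
  π[v,b](ρ[b/d](ρ[d/h](R))) → 3
  (σ[b>6](γ[v; COUNT(*)→b](R)) ∪ π[v,b](ρ[b/d](ρ[d/h](R)))) → 3

== RESULT ==
v | b
p | 4
p | 9
s | 5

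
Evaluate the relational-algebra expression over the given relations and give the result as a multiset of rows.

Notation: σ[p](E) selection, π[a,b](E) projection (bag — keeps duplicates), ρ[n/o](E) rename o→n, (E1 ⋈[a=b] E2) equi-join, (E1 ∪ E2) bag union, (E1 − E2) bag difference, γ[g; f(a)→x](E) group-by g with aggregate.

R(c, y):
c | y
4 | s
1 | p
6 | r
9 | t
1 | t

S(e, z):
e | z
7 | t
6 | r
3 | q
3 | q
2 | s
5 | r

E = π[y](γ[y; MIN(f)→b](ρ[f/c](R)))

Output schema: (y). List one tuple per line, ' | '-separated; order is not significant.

Subexpression sizes:
  R → 5
  ρ[f/c](R) → 5
  γ[y; MIN(f)→b](ρ[f/c](R)) → 4
  π[y](γ[y; MIN(f)→b](ρ[f/c](R))) → 4

== RESULT ==
y
p
r
s
t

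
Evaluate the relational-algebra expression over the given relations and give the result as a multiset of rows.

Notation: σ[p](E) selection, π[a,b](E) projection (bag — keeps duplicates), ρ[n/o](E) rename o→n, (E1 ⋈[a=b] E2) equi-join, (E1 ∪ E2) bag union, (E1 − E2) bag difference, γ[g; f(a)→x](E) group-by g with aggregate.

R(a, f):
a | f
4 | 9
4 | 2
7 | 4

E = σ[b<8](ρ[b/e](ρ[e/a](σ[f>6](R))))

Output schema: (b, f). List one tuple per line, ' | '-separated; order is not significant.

Stepwise |·|:
  R → 3
  σ[f>6](R) → 1
  ρ[e/a](σ[f>6](R)) → 1
  ρ[b/e](ρ[e/a](σ[f>6](R))) → 1
  σ[b<8](ρ[b/e](ρ[e/a](σ[f>6](R)))) → 1

== RESULT ==
b | f
4 | 9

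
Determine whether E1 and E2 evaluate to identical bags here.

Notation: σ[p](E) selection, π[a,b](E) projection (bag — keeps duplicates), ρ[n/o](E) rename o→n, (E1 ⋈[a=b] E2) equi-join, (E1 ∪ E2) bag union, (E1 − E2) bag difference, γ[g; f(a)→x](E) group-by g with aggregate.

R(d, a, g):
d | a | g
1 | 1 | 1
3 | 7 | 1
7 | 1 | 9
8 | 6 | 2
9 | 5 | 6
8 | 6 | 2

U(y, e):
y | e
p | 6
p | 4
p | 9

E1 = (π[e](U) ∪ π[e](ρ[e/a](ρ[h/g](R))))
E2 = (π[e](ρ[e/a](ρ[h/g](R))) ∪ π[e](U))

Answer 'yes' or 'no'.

E1 stepwise |·|:
  U → 3
  π[e](U) → 3
  R → 6
  ρ[h/g](R) → 6
  ρ[e/a](ρ[h/g](R)) → 6
  π[e](ρ[e/a](ρ[h/g](R))) → 6
  (π[e](U) ∪ π[e](ρ[e/a](ρ[h/g](R)))) → 9
E2 stepwise |·|:
  R → 6
  ρ[h/g](R) → 6
  ρ[e/a](ρ[h/g](R)) → 6
  π[e](ρ[e/a](ρ[h/g](R))) → 6
  U → 3
  π[e](U) → 3
  (π[e](ρ[e/a](ρ[h/g](R))) ∪ π[e](U)) → 9

E1 and E2 produce the same multiset:
e
1
1
4
5
6
6
6
7
9

yes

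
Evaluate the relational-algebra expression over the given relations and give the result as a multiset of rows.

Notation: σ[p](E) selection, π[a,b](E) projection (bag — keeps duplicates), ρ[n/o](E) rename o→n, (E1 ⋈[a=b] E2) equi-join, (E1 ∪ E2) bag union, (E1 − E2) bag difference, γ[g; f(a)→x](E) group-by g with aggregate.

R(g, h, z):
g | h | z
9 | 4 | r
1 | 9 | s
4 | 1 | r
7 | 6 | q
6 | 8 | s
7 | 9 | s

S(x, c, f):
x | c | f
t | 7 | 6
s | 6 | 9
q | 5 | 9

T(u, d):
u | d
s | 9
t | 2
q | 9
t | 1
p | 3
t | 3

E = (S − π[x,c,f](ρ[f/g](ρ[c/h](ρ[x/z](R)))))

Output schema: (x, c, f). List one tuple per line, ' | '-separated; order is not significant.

Stepwise |·|:
  S → 3
  R → 6
  ρ[x/z](R) → 6
  ρ[c/h](ρ[x/z](R)) → 6
  ρ[f/g](ρ[c/h](ρ[x/z](R))) → 6
  π[x,c,f](ρ[f/g](ρ[c/h](ρ[x/z](R)))) → 6
  (S − π[x,c,f](ρ[f/g](ρ[c/h](ρ[x/z](R))))) → 3

== RESULT ==
x | c | f
q | 5 | 9
s | 6 | 9
t | 7 | 6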